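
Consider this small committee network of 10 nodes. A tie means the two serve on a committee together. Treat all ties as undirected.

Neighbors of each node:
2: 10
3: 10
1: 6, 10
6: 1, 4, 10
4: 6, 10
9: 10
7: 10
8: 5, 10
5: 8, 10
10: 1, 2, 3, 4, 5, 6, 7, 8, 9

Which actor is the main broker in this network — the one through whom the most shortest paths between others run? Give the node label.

10

Unnormalized betweenness of each node: 1:0, 2:0, 3:0, 4:0, 5:0, 6:1/2, 7:0, 8:0, 9:0, 10:65/2.
10 has the largest value, 65/2, making it the main broker — the node through which the most shortest paths run.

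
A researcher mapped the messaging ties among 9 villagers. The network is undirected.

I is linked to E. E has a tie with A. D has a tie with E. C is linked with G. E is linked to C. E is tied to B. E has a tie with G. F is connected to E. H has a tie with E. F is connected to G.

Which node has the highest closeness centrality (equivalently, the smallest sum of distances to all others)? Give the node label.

Farness (sum of distances to all others) for each node — A:15, B:15, C:14, D:15, E:8, F:14, G:13, H:15, I:15.
The smallest farness is 8, for E, so E has the highest closeness.

E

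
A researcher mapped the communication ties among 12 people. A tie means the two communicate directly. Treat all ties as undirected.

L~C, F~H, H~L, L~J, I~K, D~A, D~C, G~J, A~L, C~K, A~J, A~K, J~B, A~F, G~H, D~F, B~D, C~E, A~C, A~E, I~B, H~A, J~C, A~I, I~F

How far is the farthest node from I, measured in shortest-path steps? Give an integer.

3

Distances from I: A:1, B:1, C:2, D:2, E:2, F:1, G:3, H:2, J:2, K:1, L:2.
The largest is 3 (to G), so the eccentricity of I is 3.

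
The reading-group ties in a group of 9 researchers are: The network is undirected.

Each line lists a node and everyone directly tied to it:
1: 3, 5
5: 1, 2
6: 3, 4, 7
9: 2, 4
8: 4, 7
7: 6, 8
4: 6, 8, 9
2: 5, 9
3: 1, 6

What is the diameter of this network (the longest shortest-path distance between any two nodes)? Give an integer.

Eccentricity of each node (its greatest distance to any other): 1:4, 2:4, 3:3, 4:3, 5:4, 6:3, 7:4, 8:4, 9:3.
The maximum eccentricity is 4, realized for instance by the pair 1–8 via 1 – 3 – 6 – 4 – 8. So the diameter is 4.

4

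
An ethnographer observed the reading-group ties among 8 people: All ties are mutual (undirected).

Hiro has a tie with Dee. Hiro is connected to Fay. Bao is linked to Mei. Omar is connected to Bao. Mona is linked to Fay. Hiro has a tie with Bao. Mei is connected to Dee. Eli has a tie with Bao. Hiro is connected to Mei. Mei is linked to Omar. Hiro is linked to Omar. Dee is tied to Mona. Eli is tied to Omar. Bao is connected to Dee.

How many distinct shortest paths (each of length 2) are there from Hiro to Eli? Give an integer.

The shortest distance is 2. The length-2 paths are: Hiro–Bao–Eli; Hiro–Omar–Eli.
That gives 2 distinct shortest paths.

2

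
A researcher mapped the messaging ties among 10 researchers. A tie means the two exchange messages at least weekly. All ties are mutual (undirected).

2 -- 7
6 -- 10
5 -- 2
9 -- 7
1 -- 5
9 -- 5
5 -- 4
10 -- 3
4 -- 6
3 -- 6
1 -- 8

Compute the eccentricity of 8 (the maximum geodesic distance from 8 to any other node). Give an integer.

Distances from 8: 1:1, 2:3, 3:5, 4:3, 5:2, 6:4, 7:4, 9:3, 10:5.
The largest is 5 (to 3 and 10), so the eccentricity of 8 is 5.

5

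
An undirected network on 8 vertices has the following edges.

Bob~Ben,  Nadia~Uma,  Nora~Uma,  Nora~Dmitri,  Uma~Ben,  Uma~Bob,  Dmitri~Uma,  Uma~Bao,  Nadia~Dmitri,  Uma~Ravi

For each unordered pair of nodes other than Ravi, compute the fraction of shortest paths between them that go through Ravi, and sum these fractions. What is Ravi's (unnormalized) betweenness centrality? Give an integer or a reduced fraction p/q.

0

No shortest path between any pair of other nodes passes through Ravi.
Summing the contributions gives betweenness(Ravi) = 0.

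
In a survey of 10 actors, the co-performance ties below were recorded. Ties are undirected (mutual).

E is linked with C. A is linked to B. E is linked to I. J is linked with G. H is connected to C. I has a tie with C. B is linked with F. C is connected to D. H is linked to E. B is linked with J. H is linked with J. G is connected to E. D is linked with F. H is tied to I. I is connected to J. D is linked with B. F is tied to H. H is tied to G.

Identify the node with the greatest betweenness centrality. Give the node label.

B

Unnormalized betweenness of each node: A:0, B:39/4, C:17/5, D:29/10, E:13/12, F:43/20, G:11/15, H:209/30, I:37/30, J:407/60.
B has the largest value, 39/4, making it the main broker — the node through which the most shortest paths run.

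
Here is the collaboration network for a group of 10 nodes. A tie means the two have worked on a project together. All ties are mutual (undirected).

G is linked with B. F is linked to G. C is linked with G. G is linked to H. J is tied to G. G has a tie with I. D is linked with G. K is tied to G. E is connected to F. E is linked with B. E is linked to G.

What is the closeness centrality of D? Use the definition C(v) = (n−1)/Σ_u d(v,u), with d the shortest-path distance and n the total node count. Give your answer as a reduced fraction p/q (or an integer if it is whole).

Distances from D: B:2, C:2, E:2, F:2, G:1, H:2, I:2, J:2, K:2. Sum = 17.
n = 10, so closeness = 9/17.

9/17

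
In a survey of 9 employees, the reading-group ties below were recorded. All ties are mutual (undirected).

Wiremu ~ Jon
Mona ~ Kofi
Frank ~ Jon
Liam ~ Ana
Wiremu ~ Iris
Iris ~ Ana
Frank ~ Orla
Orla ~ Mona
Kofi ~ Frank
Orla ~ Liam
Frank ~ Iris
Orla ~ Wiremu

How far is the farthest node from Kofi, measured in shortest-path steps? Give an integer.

3

Distances from Kofi: Ana:3, Frank:1, Iris:2, Jon:2, Liam:3, Mona:1, Orla:2, Wiremu:3.
The largest is 3 (to Liam, Wiremu, and Ana), so the eccentricity of Kofi is 3.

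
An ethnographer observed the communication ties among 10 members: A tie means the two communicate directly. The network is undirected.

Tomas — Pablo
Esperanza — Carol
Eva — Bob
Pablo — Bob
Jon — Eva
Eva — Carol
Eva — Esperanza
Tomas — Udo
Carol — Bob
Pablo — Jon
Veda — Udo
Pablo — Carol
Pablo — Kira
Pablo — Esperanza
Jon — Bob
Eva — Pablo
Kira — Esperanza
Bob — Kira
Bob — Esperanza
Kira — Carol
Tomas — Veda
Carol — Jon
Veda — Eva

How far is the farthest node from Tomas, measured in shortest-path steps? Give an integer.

Distances from Tomas: Bob:2, Carol:2, Esperanza:2, Eva:2, Jon:2, Kira:2, Pablo:1, Udo:1, Veda:1.
The largest is 2 (to Kira, Esperanza, Bob, Carol, Jon, and Eva), so the eccentricity of Tomas is 2.

2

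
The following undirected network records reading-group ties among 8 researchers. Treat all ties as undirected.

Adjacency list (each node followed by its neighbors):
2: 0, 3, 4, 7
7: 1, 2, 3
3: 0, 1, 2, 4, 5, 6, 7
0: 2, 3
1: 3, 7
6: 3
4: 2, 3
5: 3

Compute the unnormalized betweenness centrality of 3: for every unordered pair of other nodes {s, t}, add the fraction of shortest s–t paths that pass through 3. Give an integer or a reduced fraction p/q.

Pairs whose geodesics pass through 3 — 5–6: 1; 5–7: 1; 5–0: 1; 5–1: 1; 5–2: 1; 5–4: 1; 6–7: 1; 6–0: 1; 6–1: 1; 6–2: 1; 6–4: 1; 7–0: 1/2; 7–4: 1/2; 0–1: 1 … (+3 more pairs).
All other pairs contribute 0.
Summing the contributions gives betweenness(3) = 15.

15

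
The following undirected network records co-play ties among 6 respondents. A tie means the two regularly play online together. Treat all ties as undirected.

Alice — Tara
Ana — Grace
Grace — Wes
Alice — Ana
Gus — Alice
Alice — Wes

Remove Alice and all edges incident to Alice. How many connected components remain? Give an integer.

3

Without Alice, the remaining ties split the others into: {Tara}; {Ana, Grace, Wes}; {Gus}.
That's 3 separate components.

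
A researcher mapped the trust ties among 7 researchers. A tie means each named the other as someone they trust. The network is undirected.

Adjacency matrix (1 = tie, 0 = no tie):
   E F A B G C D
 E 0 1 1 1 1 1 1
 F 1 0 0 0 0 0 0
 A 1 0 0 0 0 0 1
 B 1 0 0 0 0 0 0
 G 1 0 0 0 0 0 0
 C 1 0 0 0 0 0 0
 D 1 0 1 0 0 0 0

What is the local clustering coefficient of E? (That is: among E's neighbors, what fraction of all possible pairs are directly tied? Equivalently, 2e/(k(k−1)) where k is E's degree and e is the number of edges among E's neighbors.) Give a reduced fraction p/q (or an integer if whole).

E's neighbors: A, B, C, D, F, and G (k = 6).
Possible neighbor pairs: C(6,2) = 15. Edges among them: A–D → e = 1.
Clustering(E) = 1/15.

1/15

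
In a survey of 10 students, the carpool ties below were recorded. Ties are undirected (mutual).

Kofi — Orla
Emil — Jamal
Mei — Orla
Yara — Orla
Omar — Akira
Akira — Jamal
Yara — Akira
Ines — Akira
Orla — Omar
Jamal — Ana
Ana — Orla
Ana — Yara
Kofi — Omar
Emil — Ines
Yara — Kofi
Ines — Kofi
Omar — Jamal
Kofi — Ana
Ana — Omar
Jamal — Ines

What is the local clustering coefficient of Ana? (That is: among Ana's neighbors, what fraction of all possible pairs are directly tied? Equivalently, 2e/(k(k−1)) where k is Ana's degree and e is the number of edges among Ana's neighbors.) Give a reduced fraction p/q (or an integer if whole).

Ana's neighbors: Jamal, Kofi, Omar, Orla, and Yara (k = 5).
Possible neighbor pairs: C(5,2) = 10. Edges among them: Jamal–Omar, Kofi–Omar, Kofi–Orla, Kofi–Yara, Omar–Orla, Orla–Yara → e = 6.
Clustering(Ana) = 6/10 = 3/5.

3/5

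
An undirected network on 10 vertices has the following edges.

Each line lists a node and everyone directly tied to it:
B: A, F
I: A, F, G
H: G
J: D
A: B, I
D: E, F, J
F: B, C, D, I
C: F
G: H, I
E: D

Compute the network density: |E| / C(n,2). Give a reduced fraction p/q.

2/9

There are 10 edges and 10 nodes, so the maximum possible is C(10,2) = 45.
Density = 10/45 = 2/9.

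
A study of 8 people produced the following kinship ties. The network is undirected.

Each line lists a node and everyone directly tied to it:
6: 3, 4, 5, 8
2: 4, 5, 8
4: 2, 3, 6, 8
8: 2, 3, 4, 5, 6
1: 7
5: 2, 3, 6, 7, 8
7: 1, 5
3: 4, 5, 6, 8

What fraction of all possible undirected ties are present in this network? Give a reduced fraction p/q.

There are 14 edges and 8 nodes, so the maximum possible is C(8,2) = 28.
Density = 14/28 = 1/2.

1/2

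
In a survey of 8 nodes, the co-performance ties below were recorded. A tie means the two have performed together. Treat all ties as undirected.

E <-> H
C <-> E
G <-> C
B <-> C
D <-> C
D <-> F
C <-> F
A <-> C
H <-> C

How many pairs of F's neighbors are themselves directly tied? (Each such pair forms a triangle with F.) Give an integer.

F's neighbors: C and D.
Neighbor pairs that are themselves tied: F–C–D. Each forms one triangle with F, for 1 in total.

1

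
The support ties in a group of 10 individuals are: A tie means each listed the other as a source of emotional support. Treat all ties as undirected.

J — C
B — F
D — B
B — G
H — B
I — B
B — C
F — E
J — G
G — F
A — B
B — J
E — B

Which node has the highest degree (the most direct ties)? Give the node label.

B

Degrees — A:1, B:9, C:2, D:1, E:2, F:3, G:3, H:1, I:1, J:3.
The maximum is 9, attained only by B.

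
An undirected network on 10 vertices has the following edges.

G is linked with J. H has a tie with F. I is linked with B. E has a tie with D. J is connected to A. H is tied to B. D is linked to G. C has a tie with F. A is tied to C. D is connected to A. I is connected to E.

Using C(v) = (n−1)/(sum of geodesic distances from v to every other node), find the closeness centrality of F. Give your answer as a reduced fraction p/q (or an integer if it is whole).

Distances from F: A:2, B:2, C:1, D:3, E:4, G:4, H:1, I:3, J:3. Sum = 23.
n = 10, so closeness = 9/23.

9/23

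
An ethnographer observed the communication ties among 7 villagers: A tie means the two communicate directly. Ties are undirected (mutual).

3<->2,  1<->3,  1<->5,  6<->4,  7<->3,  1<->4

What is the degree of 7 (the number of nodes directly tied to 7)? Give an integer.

7 is directly tied to 3. That is 1 neighbor, so the degree of 7 is 1.

1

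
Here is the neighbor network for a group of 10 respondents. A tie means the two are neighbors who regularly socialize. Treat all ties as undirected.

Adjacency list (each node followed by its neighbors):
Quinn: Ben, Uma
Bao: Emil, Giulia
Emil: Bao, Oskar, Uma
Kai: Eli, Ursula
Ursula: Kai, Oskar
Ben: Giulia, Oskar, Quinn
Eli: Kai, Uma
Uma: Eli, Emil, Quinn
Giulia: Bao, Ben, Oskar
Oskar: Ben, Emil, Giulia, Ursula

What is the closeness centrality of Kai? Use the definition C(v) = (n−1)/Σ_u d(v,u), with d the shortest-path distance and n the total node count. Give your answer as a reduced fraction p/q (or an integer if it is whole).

9/22

Distances from Kai: Bao:4, Ben:3, Eli:1, Emil:3, Giulia:3, Oskar:2, Quinn:3, Uma:2, Ursula:1. Sum = 22.
n = 10, so closeness = 9/22.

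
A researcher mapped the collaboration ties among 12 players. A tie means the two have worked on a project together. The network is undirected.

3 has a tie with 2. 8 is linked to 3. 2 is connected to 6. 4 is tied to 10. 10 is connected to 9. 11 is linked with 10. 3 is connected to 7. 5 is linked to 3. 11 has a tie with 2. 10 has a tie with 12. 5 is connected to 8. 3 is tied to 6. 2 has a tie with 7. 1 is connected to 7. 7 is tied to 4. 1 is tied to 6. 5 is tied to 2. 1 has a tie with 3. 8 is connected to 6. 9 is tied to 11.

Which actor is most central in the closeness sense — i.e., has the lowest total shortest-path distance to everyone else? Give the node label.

Farness (sum of distances to all others) for each node — 1:25, 2:18, 3:20, 4:23, 5:24, 6:23, 7:20, 8:28, 9:28, 10:24, 11:21, 12:34.
The smallest farness is 18, for 2, so 2 has the highest closeness.

2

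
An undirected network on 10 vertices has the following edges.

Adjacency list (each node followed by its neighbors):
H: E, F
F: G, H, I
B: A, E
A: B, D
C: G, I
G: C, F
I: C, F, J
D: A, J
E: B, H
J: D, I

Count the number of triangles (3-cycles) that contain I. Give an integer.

0

I's neighbors are C, F, and J, but none of them are tied to each other, so no triangle contains I.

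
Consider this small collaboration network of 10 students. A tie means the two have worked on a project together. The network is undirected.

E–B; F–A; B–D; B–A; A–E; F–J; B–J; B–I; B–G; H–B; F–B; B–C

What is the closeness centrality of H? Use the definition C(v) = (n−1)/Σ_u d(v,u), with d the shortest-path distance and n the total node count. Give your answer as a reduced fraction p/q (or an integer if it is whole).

Distances from H: A:2, B:1, C:2, D:2, E:2, F:2, G:2, I:2, J:2. Sum = 17.
n = 10, so closeness = 9/17.

9/17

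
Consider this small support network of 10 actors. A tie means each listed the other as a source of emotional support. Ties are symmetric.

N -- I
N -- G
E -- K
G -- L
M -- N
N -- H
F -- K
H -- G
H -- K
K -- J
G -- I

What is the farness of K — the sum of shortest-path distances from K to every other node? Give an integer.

17

Distances from K: E:1, F:1, G:2, H:1, I:3, J:1, L:3, M:3, N:2.
Sum = 1 + 1 + 2 + 1 + 3 + 1 + 3 + 3 + 2 = 17.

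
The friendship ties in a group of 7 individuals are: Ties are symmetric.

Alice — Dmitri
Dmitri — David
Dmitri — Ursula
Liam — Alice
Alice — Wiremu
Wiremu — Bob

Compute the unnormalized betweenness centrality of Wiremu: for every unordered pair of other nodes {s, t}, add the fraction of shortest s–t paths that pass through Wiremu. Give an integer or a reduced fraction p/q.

5

Pairs whose geodesics pass through Wiremu — Ursula–Bob: 1; Alice–Bob: 1; David–Bob: 1; Liam–Bob: 1; Dmitri–Bob: 1.
All other pairs contribute 0.
Summing the contributions gives betweenness(Wiremu) = 5.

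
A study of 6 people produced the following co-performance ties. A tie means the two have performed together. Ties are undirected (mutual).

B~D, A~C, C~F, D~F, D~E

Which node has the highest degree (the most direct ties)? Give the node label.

D

Degrees — A:1, B:1, C:2, D:3, E:1, F:2.
The maximum is 3, attained only by D.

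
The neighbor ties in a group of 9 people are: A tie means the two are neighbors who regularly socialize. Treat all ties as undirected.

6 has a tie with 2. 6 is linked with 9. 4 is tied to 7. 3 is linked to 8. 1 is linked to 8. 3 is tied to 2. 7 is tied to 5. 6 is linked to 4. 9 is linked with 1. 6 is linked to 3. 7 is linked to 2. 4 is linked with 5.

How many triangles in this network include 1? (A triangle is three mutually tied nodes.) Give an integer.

0

1's neighbors are 8 and 9, but none of them are tied to each other, so no triangle contains 1.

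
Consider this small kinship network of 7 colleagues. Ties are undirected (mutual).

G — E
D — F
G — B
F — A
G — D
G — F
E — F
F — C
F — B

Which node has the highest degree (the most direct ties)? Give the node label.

F

Degrees — A:1, B:2, C:1, D:2, E:2, F:6, G:4.
The maximum is 6, attained only by F.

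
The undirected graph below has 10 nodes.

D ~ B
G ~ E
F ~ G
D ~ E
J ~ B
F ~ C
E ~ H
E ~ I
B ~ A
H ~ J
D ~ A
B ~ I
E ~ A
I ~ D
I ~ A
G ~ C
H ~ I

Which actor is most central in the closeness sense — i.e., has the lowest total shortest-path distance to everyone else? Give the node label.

E

Farness (sum of distances to all others) for each node — A:16, B:19, C:24, D:16, E:13, F:24, G:17, H:17, I:15, J:21.
The smallest farness is 13, for E, so E has the highest closeness.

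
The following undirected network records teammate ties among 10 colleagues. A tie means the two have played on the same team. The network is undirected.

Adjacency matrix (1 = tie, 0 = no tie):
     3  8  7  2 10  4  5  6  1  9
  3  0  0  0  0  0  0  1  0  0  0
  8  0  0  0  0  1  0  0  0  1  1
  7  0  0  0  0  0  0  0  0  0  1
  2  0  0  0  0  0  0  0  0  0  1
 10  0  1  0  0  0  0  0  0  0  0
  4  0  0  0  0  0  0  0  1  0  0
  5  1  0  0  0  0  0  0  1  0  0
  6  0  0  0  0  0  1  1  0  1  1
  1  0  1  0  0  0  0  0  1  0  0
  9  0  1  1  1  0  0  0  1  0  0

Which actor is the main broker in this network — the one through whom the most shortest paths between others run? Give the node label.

Unnormalized betweenness of each node: 1:4, 2:0, 3:0, 4:0, 5:8, 6:43/2, 7:0, 8:19/2, 9:19, 10:0.
6 has the largest value, 43/2, making it the main broker — the node through which the most shortest paths run.

6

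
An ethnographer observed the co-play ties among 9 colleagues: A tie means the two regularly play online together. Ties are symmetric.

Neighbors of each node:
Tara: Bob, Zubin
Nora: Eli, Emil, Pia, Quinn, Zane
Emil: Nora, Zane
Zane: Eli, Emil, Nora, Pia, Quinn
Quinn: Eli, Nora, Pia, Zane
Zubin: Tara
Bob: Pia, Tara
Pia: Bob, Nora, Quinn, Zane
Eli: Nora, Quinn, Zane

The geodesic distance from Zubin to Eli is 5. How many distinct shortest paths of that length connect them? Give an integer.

3

The shortest distance is 5. The length-5 paths are: Zubin–Tara–Bob–Pia–Quinn–Eli; Zubin–Tara–Bob–Pia–Zane–Eli; Zubin–Tara–Bob–Pia–Nora–Eli.
That gives 3 distinct shortest paths.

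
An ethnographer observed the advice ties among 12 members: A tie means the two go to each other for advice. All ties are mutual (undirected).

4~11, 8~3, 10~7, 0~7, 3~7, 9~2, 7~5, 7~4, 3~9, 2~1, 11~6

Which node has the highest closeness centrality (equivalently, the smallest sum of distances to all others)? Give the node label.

Farness (sum of distances to all others) for each node — 0:31, 1:47, 2:37, 3:23, 4:27, 5:31, 6:45, 7:21, 8:33, 9:29, 10:31, 11:35.
The smallest farness is 21, for 7, so 7 has the highest closeness.

7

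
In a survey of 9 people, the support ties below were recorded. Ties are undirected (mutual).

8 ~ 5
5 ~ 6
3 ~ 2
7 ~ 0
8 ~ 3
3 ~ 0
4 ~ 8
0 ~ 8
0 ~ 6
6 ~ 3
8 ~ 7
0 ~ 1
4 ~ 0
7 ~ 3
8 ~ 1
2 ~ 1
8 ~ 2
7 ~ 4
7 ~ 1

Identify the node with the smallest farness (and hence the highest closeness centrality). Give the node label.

8

Farness (sum of distances to all others) for each node — 0:10, 1:12, 2:13, 3:11, 4:13, 5:14, 6:13, 7:11, 8:9.
The smallest farness is 9, for 8, so 8 has the highest closeness.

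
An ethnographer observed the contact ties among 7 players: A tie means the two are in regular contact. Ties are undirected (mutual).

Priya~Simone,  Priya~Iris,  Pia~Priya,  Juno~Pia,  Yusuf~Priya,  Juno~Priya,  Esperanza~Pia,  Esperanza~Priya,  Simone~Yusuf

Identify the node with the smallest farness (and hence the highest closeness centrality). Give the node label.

Priya

Farness (sum of distances to all others) for each node — Esperanza:10, Iris:11, Juno:10, Pia:9, Priya:6, Simone:10, Yusuf:10.
The smallest farness is 6, for Priya, so Priya has the highest closeness.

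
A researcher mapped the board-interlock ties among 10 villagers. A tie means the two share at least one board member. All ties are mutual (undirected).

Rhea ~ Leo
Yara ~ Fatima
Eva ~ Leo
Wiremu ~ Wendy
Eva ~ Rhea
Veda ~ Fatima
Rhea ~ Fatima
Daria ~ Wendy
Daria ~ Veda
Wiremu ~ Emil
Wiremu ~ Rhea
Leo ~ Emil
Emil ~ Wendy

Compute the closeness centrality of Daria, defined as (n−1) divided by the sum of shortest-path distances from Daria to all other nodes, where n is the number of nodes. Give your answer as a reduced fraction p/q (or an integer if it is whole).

3/7

Distances from Daria: Emil:2, Eva:4, Fatima:2, Leo:3, Rhea:3, Veda:1, Wendy:1, Wiremu:2, Yara:3. Sum = 21.
n = 10, so closeness = 9/21 = 3/7.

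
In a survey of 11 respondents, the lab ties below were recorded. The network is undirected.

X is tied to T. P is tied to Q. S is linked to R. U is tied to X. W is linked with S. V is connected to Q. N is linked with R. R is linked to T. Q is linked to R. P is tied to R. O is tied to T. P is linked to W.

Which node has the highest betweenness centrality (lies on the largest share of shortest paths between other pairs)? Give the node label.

Unnormalized betweenness of each node: N:0, O:0, P:5, Q:9, R:63/2, S:3, T:23, U:0, V:0, W:1/2, X:9.
R has the largest value, 63/2, making it the main broker — the node through which the most shortest paths run.

R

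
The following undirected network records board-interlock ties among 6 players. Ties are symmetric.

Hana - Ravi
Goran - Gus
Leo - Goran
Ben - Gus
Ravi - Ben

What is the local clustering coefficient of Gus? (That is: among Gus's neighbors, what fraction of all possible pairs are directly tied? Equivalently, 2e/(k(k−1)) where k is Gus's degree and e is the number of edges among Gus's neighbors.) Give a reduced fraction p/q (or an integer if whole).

0

Gus's neighbors: Ben and Goran (k = 2).
Possible neighbor pairs: C(2,2) = 1. Edges among them: none → e = 0.
Clustering(Gus) = 0/1.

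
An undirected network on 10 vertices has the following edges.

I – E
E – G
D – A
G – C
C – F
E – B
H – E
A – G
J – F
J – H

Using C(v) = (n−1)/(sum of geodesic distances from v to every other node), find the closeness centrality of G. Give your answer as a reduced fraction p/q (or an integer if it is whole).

Distances from G: A:1, B:2, C:1, D:2, E:1, F:2, H:2, I:2, J:3. Sum = 16.
n = 10, so closeness = 9/16.

9/16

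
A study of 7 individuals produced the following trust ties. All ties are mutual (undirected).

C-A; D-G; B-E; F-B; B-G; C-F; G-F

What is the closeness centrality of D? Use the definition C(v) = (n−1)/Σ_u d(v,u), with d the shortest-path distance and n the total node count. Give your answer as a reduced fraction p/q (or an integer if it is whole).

2/5

Distances from D: A:4, B:2, C:3, E:3, F:2, G:1. Sum = 15.
n = 7, so closeness = 6/15 = 2/5.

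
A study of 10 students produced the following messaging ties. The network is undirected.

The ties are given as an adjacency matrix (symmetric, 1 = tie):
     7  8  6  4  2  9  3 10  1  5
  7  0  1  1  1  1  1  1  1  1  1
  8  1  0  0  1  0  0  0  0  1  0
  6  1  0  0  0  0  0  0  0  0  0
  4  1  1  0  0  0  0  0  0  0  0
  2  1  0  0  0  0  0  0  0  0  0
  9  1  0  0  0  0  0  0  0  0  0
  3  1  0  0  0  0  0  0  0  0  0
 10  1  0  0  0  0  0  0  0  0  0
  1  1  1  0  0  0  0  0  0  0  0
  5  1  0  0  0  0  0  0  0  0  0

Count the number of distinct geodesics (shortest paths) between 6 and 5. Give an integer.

1

The shortest distance is 2, and the only length-2 path is 6–7–5. So there is exactly 1 shortest path.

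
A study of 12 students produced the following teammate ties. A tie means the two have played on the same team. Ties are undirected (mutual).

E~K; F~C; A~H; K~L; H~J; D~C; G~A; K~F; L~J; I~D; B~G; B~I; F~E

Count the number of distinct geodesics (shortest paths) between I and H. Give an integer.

1

The shortest distance is 4, and the only length-4 path is I–B–G–A–H. So there is exactly 1 shortest path.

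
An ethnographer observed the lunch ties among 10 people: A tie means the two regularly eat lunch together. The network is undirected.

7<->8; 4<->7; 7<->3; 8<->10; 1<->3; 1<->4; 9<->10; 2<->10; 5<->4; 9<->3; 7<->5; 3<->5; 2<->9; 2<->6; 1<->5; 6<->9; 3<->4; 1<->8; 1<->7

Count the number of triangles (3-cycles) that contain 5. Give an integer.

6

5's neighbors: 1, 3, 4, and 7.
Neighbor pairs that are themselves tied: 5–1–3; 5–1–4; 5–1–7; 5–3–4; 5–3–7; 5–4–7. Each forms one triangle with 5, for 6 in total.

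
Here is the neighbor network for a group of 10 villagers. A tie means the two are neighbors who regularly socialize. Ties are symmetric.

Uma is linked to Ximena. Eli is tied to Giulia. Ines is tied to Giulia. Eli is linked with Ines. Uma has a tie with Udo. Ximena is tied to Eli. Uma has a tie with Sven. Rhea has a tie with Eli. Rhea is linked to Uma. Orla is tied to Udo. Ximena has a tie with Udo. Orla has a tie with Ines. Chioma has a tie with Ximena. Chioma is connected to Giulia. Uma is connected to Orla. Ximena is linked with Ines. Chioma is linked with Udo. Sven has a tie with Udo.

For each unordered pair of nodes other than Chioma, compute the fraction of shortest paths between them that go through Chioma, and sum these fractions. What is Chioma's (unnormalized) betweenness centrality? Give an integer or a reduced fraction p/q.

Pairs whose geodesics pass through Chioma — Udo–Giulia: 1; Sven–Giulia: 1; Ximena–Giulia: 1/3; Giulia–Uma: 2/6.
All other pairs contribute 0.
Summing the contributions gives betweenness(Chioma) = 8/3.

8/3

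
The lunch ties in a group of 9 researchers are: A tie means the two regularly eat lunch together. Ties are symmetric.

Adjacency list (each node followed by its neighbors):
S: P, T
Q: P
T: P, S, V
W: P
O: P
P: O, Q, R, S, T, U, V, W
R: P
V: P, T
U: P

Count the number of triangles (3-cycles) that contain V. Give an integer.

V's neighbors: P and T.
Neighbor pairs that are themselves tied: V–P–T. Each forms one triangle with V, for 1 in total.

1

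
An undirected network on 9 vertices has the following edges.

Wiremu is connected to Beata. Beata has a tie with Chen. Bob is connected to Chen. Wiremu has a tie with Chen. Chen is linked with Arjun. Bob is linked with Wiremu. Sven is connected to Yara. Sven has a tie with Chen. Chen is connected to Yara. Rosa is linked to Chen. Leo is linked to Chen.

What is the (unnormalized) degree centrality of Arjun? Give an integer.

1

Arjun is directly tied to Chen. That is 1 neighbor, so the degree of Arjun is 1.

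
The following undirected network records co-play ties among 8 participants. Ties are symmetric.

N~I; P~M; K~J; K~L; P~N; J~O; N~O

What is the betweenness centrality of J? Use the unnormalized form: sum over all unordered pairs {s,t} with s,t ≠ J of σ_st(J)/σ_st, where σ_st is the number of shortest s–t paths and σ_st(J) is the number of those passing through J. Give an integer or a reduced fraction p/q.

Pairs whose geodesics pass through J — K–M: 1; K–P: 1; K–O: 1; K–I: 1; K–N: 1; M–L: 1; P–L: 1; O–L: 1; L–I: 1; L–N: 1.
All other pairs contribute 0.
Summing the contributions gives betweenness(J) = 10.

10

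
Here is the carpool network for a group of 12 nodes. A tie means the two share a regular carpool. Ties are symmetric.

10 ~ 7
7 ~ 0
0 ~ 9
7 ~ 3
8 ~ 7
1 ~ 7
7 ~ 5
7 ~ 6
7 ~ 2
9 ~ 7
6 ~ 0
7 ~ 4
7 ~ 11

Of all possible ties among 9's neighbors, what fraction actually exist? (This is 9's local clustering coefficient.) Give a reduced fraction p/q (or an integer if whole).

1

9's neighbors: 0 and 7 (k = 2).
Possible neighbor pairs: C(2,2) = 1. Edges among them: 0–7 → e = 1.
Clustering(9) = 1/1.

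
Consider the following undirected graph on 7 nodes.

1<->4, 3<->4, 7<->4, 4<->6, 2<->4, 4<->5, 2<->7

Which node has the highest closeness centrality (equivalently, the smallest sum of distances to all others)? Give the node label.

4

Farness (sum of distances to all others) for each node — 1:11, 2:10, 3:11, 4:6, 5:11, 6:11, 7:10.
The smallest farness is 6, for 4, so 4 has the highest closeness.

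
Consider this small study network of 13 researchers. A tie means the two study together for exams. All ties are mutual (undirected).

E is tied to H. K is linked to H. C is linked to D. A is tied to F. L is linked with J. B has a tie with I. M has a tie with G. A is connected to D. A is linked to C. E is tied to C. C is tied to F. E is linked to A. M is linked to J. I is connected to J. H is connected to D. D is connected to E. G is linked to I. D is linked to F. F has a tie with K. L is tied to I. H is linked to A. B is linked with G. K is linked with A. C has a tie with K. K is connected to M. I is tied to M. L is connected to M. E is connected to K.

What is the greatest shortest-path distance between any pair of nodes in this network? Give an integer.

Eccentricity of each node (its greatest distance to any other): A:4, B:5, C:4, D:5, E:4, F:4, G:4, H:4, I:4, J:4, K:3, L:4, M:3.
The maximum eccentricity is 5, realized for instance by the pair B–D via B – I – M – K – F – D. So the diameter is 5.

5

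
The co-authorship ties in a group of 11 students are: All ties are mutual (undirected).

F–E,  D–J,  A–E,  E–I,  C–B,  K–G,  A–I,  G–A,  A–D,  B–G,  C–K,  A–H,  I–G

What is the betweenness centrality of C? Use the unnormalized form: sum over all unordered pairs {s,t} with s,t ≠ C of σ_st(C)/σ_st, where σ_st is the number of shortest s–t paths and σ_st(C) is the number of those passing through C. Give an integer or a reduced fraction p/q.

1/2

Pairs whose geodesics pass through C — K–B: 1/2.
All other pairs contribute 0.
Summing the contributions gives betweenness(C) = 1/2.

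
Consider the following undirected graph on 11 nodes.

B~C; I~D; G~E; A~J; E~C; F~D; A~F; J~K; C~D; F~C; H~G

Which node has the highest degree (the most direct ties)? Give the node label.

Degrees — A:2, B:1, C:4, D:3, E:2, F:3, G:2, H:1, I:1, J:2, K:1.
The maximum is 4, attained only by C.

C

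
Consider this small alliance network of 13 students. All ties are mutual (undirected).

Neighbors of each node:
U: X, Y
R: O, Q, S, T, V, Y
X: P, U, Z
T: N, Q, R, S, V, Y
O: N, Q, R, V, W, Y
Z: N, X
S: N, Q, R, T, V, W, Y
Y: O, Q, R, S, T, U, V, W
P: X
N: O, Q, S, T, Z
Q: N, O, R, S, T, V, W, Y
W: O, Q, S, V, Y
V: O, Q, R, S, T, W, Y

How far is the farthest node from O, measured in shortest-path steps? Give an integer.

4

Distances from O: N:1, P:4, Q:1, R:1, S:2, T:2, U:2, V:1, W:1, X:3, Y:1, Z:2.
The largest is 4 (to P), so the eccentricity of O is 4.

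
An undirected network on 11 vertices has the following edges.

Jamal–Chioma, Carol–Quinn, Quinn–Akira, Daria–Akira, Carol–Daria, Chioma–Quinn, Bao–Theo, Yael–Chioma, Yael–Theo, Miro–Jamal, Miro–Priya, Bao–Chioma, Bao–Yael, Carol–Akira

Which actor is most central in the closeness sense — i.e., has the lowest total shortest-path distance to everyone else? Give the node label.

Farness (sum of distances to all others) for each node — Akira:27, Bao:24, Carol:27, Chioma:18, Daria:35, Jamal:23, Miro:30, Priya:39, Quinn:21, Theo:32, Yael:24.
The smallest farness is 18, for Chioma, so Chioma has the highest closeness.

Chioma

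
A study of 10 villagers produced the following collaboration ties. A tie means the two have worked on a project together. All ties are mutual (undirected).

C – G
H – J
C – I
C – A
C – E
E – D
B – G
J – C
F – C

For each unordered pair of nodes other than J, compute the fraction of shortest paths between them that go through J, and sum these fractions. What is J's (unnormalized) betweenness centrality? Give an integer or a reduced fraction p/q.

8

Pairs whose geodesics pass through J — B–H: 1; F–H: 1; I–H: 1; A–H: 1; H–D: 1; H–E: 1; H–C: 1; H–G: 1.
All other pairs contribute 0.
Summing the contributions gives betweenness(J) = 8.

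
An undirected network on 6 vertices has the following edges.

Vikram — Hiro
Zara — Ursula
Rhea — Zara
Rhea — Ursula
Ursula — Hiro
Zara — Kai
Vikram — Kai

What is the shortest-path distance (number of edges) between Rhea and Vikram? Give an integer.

3

One shortest route is Rhea – Zara – Kai – Vikram, which uses 3 edges, and at distance 2 from Rhea we only reach {Hiro, Kai}, which does not include Vikram. So d(Rhea,Vikram) = 3.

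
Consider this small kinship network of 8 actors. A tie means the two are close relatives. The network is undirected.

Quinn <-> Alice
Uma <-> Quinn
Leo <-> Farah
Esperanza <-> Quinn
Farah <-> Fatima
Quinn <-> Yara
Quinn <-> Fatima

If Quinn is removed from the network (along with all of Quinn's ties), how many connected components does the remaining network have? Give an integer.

5

Without Quinn, the remaining ties split the others into: {Esperanza}; {Farah, Fatima, Leo}; {Alice}; {Uma}; {Yara}.
That's 5 separate components.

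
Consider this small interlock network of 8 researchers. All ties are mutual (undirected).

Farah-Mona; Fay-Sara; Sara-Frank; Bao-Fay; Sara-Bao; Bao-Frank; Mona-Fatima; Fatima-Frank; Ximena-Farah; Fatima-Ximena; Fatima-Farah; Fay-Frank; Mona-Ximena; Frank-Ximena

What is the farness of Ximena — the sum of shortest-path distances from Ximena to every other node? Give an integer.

Distances from Ximena: Bao:2, Farah:1, Fatima:1, Fay:2, Frank:1, Mona:1, Sara:2.
Sum = 2 + 1 + 1 + 2 + 1 + 1 + 2 = 10.

10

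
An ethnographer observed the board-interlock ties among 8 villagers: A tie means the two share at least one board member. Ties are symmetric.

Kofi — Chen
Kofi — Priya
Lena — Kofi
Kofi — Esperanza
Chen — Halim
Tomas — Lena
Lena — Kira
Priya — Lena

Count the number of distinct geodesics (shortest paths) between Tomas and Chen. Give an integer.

1

The shortest distance is 3, and the only length-3 path is Tomas–Lena–Kofi–Chen. So there is exactly 1 shortest path.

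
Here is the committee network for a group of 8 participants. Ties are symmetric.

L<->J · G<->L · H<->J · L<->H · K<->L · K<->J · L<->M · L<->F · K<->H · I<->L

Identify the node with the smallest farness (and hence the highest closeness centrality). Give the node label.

L

Farness (sum of distances to all others) for each node — F:13, G:13, H:11, I:13, J:11, K:11, L:7, M:13.
The smallest farness is 7, for L, so L has the highest closeness.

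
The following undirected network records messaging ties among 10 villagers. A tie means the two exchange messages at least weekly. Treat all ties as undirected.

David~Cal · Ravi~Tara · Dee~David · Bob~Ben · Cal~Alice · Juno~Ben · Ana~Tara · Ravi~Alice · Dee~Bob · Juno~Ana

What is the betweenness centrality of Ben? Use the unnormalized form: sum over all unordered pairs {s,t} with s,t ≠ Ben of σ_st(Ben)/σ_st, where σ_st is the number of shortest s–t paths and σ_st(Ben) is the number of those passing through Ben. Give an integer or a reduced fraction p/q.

8

Pairs whose geodesics pass through Ben — Tara–Bob: 1; Tara–Dee: 1/2; Ana–Bob: 1; Ana–Dee: 1; Ana–David: 1/2; Juno–Bob: 1; Juno–Dee: 1; Juno–David: 1; Juno–Cal: 1/2; Bob–Ravi: 1/2.
All other pairs contribute 0.
Summing the contributions gives betweenness(Ben) = 8.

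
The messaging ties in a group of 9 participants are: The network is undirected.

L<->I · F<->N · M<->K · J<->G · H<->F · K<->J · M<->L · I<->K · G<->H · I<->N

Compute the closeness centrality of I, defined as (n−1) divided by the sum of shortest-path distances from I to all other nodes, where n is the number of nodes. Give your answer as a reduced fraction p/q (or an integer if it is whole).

8/15

Distances from I: F:2, G:3, H:3, J:2, K:1, L:1, M:2, N:1. Sum = 15.
n = 9, so closeness = 8/15.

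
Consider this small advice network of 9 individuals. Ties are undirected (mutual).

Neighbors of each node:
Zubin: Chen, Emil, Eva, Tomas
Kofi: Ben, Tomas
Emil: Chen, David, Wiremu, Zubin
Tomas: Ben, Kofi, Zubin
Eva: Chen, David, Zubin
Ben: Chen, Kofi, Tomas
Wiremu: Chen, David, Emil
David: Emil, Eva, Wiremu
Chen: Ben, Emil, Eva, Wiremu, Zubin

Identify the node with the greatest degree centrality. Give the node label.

Degrees — Ben:3, Chen:5, David:3, Emil:4, Eva:3, Kofi:2, Tomas:3, Wiremu:3, Zubin:4.
The maximum is 5, attained only by Chen.

Chen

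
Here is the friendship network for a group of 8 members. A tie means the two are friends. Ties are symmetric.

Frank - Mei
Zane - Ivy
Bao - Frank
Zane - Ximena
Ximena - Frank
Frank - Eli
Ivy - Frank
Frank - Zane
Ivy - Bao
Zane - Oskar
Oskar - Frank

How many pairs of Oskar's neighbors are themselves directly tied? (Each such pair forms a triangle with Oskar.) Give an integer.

1

Oskar's neighbors: Frank and Zane.
Neighbor pairs that are themselves tied: Oskar–Frank–Zane. Each forms one triangle with Oskar, for 1 in total.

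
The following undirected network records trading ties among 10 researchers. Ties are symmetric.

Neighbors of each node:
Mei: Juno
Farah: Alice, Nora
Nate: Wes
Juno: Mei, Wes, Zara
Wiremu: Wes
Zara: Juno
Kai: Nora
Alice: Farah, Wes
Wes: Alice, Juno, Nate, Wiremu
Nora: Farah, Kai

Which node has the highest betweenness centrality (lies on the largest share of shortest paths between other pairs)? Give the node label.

Unnormalized betweenness of each node: Alice:18, Farah:14, Juno:15, Kai:0, Mei:0, Nate:0, Nora:8, Wes:27, Wiremu:0, Zara:0.
Wes has the largest value, 27, making it the main broker — the node through which the most shortest paths run.

Wes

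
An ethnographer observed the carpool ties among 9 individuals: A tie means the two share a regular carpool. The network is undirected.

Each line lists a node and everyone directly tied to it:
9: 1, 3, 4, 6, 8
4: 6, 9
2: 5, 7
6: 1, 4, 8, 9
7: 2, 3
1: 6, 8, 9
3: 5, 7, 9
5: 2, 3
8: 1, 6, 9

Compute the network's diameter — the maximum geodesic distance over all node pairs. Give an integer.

4

Eccentricity of each node (its greatest distance to any other): 1:4, 2:4, 3:2, 4:4, 5:3, 6:4, 7:3, 8:4, 9:3.
The maximum eccentricity is 4, realized for instance by the pair 8–2 via 8 – 9 – 3 – 7 – 2. So the diameter is 4.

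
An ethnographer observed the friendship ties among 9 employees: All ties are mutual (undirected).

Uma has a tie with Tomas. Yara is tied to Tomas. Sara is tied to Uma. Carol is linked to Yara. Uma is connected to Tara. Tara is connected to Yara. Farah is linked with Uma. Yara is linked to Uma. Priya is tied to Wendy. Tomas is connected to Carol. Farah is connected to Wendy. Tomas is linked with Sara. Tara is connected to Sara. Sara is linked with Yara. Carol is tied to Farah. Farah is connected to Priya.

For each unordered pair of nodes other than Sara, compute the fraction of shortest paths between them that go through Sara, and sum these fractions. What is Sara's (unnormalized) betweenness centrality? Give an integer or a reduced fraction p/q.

1/3

Pairs whose geodesics pass through Sara — Tomas–Tara: 1/3.
All other pairs contribute 0.
Summing the contributions gives betweenness(Sara) = 1/3.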